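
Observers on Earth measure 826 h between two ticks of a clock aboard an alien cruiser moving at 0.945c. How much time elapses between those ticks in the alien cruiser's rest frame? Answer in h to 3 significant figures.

τ₀ ≈ 270 h

γ = 1/√(1 − 0.945²) = 3.0574
Proper time: τ₀ = Δt/γ = 826/3.0574 = 270 h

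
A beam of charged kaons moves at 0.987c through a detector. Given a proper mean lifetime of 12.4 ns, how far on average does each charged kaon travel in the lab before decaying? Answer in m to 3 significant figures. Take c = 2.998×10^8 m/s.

γ = 1/√(1 − 0.987²) = 6.2220
Dilated lifetime: Δt = γτ₀ = 6.2220 × 12.4 ns = 77.153 ns
d = vΔt = 0.987c × 77.153 ns = 2.9590×10^8 m/s × 7.7153×10^-8 s = 22.8 m

d ≈ 22.8 m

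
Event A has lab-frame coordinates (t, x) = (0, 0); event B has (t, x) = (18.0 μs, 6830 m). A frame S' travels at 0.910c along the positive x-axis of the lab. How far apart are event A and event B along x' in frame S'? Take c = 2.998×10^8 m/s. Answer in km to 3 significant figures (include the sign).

γ = 1/√(1 − 0.910²) = 2.4119
Δx' = γ(Δx − vΔt) = 2.4119 × (6830 m − 0.910×(2.998×10^8 m/s)×18.0×10^-6 s)
= 2.4119 × (1919.3 m) = 4.63 km

Δx' ≈ 4.63 km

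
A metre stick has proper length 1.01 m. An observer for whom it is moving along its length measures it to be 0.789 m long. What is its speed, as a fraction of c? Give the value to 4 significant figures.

γ = L₀/L = 1.01/0.789 = 1.28010
β = √(1 − 1/γ²) = 0.6243

β ≈ 0.6243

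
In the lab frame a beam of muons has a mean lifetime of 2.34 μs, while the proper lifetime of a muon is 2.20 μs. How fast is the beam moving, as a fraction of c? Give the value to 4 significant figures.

γ = Δt/τ₀ = 2.34/2.20 = 1.06364
β = √(1 − 1/γ²) = √(1 − 1/1.06364²) = 0.3407

β ≈ 0.3407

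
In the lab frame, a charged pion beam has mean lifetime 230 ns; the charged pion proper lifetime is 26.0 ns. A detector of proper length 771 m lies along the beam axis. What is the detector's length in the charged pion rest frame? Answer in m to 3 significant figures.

L ≈ 87.2 m

Time dilation ⇒ γ = Δt/τ₀ = 230/26.0 = 8.8462
Length contraction: L = L₀/γ = 771/8.8462 = 87.2 m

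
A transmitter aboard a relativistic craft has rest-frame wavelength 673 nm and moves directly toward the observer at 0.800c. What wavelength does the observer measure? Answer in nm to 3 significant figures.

λ_obs ≈ 224 nm

Relativistic Doppler: λ_obs = λ_src √((1−β)/(1+β))
= 673 × √(0.20000/1.8000) = 673 × 0.33333 = 224 nm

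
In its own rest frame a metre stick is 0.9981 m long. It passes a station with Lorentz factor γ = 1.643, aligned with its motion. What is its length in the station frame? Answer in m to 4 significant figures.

γ = 1.643 (given)
Length contraction: L = L₀/γ = 0.9981/1.643 = 0.6075 m

L ≈ 0.6075 m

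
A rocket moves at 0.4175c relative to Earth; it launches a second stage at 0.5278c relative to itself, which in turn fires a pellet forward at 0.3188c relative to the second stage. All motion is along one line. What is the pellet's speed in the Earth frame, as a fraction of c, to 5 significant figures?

u ≈ 0.87687c

Compose boost 2: (0.5278 + 0.4175)/(1 + 0.5278×0.4175) = 0.94530/1.220357 = 0.7746097
Compose boost 3: (0.3188 + 0.7746097)/(1 + 0.3188×0.7746097) = 1.093410/1.246946 = 0.87687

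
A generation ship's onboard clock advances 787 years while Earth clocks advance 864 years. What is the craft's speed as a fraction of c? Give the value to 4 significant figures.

γ = Δt/τ₀ = 864/787 = 1.09784
β = √(1 − 1/γ²) = √(1 − 1/1.09784²) = 0.4127

β ≈ 0.4127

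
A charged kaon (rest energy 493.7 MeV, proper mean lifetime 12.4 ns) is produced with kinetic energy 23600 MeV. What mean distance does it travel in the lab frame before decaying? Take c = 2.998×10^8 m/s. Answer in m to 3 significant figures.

γ = 1 + K/(m₀c²) = 1 + 23600/493.7 = 48.802
β = √(1 − 1/γ²) = 0.99979
Dilated lifetime: γτ₀ = 48.802 × 12.4 ns = 605.15 ns
d = βc·γτ₀ = 0.99979 × (2.998×10^8 m/s) × 6.0515×10^-7 s = 181 m

d ≈ 181 m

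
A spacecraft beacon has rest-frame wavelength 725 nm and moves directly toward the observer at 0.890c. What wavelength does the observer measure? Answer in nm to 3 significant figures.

λ_obs ≈ 175 nm

Relativistic Doppler: λ_obs = λ_src √((1−β)/(1+β))
= 725 × √(0.11000/1.8900) = 725 × 0.24125 = 175 nm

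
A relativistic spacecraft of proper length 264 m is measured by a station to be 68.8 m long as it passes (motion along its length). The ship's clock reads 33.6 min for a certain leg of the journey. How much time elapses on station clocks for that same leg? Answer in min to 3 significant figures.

Length contraction ⇒ γ = L₀/L = 264/68.8 = 3.8372
Time dilation: Δt = γτ₀ = 3.8372 × 33.6 min = 129 min

Δt ≈ 129 min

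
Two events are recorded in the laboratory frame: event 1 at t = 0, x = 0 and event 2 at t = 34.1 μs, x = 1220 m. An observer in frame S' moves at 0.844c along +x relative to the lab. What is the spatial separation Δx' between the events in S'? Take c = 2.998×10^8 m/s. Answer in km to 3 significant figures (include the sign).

γ = 1/√(1 − 0.844²) = 1.8645
Δx' = γ(Δx − vΔt) = 1.8645 × (1220 m − 0.844×(2.998×10^8 m/s)×34.1×10^-6 s)
= 1.8645 × (-7408.4 m) = -13.8 km

Δx' ≈ -13.8 km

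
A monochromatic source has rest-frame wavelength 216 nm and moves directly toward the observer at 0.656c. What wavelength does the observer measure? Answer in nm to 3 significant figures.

λ_obs ≈ 98.4 nm

Relativistic Doppler: λ_obs = λ_src √((1−β)/(1+β))
= 216 × √(0.34400/1.6560) = 216 × 0.45577 = 98.4 nm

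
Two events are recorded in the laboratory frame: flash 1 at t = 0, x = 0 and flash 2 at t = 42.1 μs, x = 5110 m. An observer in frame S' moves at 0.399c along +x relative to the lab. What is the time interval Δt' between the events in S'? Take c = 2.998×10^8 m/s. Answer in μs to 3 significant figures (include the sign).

Δt' ≈ 38.5 μs

γ = 1/√(1 − 0.399²) = 1.0906
Δt' = γ(Δt − vΔx/c²) = 1.0906 × (42.1 μs − 0.399×5110 m / (2.998×10^8 m/s))
= 1.0906 × (35.299 μs) = 38.5 μs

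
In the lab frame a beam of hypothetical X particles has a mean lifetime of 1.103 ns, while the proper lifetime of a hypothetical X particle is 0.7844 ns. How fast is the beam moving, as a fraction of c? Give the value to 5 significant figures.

β ≈ 0.70304

γ = Δt/τ₀ = 1.103/0.7844 = 1.406170
β = √(1 − 1/γ²) = √(1 − 1/1.406170²) = 0.70304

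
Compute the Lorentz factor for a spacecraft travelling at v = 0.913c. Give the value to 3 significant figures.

γ ≈ 2.45

γ = 1/√(1 − β²) = 1/√(1 − 0.913²) = 1/√(0.16643) = 2.45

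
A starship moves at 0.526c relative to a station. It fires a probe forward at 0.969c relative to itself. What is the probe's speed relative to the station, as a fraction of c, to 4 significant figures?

Relativistic velocity addition: u = (u' + v)/(1 + u'v/c²)
= (0.969 + 0.526)/(1 + 0.969×0.526) = 1.495/1.50969 = 0.9903

u ≈ 0.9903c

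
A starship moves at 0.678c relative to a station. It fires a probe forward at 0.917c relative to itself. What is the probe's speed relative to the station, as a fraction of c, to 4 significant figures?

u ≈ 0.9835c

Relativistic velocity addition: u = (u' + v)/(1 + u'v/c²)
= (0.917 + 0.678)/(1 + 0.917×0.678) = 1.595/1.62173 = 0.9835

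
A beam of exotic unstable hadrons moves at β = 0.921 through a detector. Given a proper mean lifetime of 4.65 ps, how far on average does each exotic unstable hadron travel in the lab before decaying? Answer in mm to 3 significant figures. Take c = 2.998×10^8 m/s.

γ = 1/√(1 − 0.921²) = 2.5670
Dilated lifetime: Δt = γτ₀ = 2.5670 × 4.65 ps = 11.936 ps
d = vΔt = 0.921c × 11.936 ps = 2.7612×10^8 m/s × 1.1936×10^-11 s = 3.30 mm

d ≈ 3.30 mm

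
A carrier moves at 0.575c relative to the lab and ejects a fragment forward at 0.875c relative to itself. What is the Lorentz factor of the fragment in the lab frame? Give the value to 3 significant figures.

γ ≈ 3.79

u_lab = (0.875 + 0.575)/(1 + 0.875×0.575) = 1.450/1.50312 = 0.964657
γ = 1/√(1 − 0.964657²) = 3.79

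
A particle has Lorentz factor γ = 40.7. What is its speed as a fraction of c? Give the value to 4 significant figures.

β ≈ 0.9997

β = √(1 − 1/γ²) = √(1 − 1/40.7²) = √(0.999396) = 0.9997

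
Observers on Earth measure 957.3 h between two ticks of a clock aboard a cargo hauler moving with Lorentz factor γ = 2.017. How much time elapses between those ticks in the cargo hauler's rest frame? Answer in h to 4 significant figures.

γ = 2.017 (given)
Proper time: τ₀ = Δt/γ = 957.3/2.017 = 474.6 h

τ₀ ≈ 474.6 h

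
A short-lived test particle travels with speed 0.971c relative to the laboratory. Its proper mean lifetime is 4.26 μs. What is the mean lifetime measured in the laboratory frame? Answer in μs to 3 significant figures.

Δt ≈ 17.8 μs

γ = 1/√(1 − 0.971²) = 4.1827
Time dilation: Δt = γτ₀ = 4.1827 × 4.26 μs = 17.8 μs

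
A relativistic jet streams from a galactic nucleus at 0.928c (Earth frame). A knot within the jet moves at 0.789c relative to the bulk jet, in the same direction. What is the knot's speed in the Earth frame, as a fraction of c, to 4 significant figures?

Relativistic velocity addition: u = (u' + v)/(1 + u'v/c²)
= (0.789 + 0.928)/(1 + 0.789×0.928) = 1.717/1.73219 = 0.9912

u ≈ 0.9912c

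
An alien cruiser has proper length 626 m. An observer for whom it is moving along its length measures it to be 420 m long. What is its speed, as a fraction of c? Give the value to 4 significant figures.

γ = L₀/L = 626/420 = 1.49048
β = √(1 − 1/γ²) = 0.7415

β ≈ 0.7415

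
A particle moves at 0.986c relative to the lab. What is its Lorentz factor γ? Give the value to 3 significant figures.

γ = 1/√(1 − β²) = 1/√(1 − 0.986²) = 1/√(0.027804) = 6.00

γ ≈ 6.00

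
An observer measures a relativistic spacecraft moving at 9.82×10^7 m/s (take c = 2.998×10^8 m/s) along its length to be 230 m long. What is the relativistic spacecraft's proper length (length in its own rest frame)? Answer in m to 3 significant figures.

β = v/c = 9.82×10^7 / 2.998×10^8 = 0.32755
γ = 1/√(1 − 0.32755²) = 1.0584
L₀ = γL = 1.0584 × 230 = 243 m

L₀ ≈ 243 m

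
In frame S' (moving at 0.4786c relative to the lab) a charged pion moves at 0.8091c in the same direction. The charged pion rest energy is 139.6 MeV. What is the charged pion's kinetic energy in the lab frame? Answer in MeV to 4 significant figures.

K ≈ 235.7 MeV

u_lab = (0.8091 + 0.4786)/(1 + 0.8091×0.4786) = 0.9282492
γ = 1/√(1 − 0.9282492²) = 2.68847
K = (γ − 1)m₀c² = (2.68847 − 1) × 139.6 = 1.68847 × 139.6 = 235.7 MeV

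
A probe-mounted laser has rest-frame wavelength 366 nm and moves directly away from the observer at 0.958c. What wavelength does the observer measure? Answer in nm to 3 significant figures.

Relativistic Doppler: λ_obs = λ_src √((1+β)/(1−β))
= 366 × √(1.9580/0.042000) = 366 × 6.8278 = 2500 nm

λ_obs ≈ 2500 nm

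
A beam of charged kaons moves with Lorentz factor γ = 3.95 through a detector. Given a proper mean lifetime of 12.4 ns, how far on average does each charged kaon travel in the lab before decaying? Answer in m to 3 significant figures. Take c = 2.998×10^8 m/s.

β = √(1 − 1/γ²) = √(1 − 1/3.95²) = 0.96742
Dilated lifetime: Δt = γτ₀ = 3.95 × 12.4 ns = 48.980 ns
d = vΔt = 0.96742c × 48.980 ns = 2.9003×10^8 m/s × 4.8980×10^-8 s = 14.2 m

d ≈ 14.2 m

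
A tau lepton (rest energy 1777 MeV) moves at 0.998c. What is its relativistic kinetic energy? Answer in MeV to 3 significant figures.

K ≈ 26300 MeV

γ = 1/√(1 − 0.998²) = 15.819
K = (γ − 1)m₀c² = (15.819 − 1) × 1777 MeV = 14.819 × 1777 MeV = 26300 MeV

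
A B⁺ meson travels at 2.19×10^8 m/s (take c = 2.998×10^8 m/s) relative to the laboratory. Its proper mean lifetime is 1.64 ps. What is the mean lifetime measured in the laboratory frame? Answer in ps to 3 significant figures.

Δt ≈ 2.40 ps

β = v/c = 2.19×10^8 / 2.998×10^8 = 0.73049
γ = 1/√(1 − 0.73049²) = 1.4643
Time dilation: Δt = γτ₀ = 1.4643 × 1.64 ps = 2.40 ps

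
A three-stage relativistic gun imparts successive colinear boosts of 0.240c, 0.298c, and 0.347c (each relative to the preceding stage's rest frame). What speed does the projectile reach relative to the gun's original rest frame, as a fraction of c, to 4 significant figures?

u ≈ 0.7231c

Compose boost 2: (0.298 + 0.240)/(1 + 0.298×0.240) = 0.5380/1.07152 = 0.502090
Compose boost 3: (0.347 + 0.502090)/(1 + 0.347×0.502090) = 0.849090/1.17423 = 0.7231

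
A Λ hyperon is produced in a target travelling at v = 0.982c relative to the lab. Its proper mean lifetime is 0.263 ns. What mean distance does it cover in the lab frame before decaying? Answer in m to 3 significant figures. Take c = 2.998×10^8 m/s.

d ≈ 0.410 m

γ = 1/√(1 − 0.982²) = 5.2943
Dilated lifetime: Δt = γτ₀ = 5.2943 × 0.263 ns = 1.3924 ns
d = vΔt = 0.982c × 1.3924 ns = 2.9440×10^8 m/s × 1.3924×10^-9 s = 0.410 m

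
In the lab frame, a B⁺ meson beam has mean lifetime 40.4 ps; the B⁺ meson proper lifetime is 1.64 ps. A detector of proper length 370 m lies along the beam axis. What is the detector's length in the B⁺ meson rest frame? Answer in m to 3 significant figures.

Time dilation ⇒ γ = Δt/τ₀ = 40.4/1.64 = 24.634
Length contraction: L = L₀/γ = 370/24.634 = 15.0 m

L ≈ 15.0 m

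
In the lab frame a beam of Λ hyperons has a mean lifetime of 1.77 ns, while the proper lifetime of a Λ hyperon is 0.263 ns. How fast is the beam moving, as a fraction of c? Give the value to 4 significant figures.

β ≈ 0.9889

γ = Δt/τ₀ = 1.77/0.263 = 6.73004
β = √(1 − 1/γ²) = √(1 − 1/6.73004²) = 0.9889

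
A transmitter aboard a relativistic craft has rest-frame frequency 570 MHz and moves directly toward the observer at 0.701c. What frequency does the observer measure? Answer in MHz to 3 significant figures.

f_obs ≈ 1360 MHz

Relativistic Doppler: f_obs = f_src √((1+β)/(1−β))
= 570 × √(1.7010/0.29900) = 570 × 2.3852 = 1360 MHz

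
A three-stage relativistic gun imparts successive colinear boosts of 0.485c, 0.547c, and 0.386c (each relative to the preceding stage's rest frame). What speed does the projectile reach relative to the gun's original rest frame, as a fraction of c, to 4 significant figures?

u ≈ 0.9139c

Compose boost 2: (0.547 + 0.485)/(1 + 0.547×0.485) = 1.032/1.26530 = 0.815620
Compose boost 3: (0.386 + 0.815620)/(1 + 0.386×0.815620) = 1.20162/1.31483 = 0.9139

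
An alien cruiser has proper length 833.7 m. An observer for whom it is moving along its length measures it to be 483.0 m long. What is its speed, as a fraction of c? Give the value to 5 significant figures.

β ≈ 0.81508

γ = L₀/L = 833.7/483.0 = 1.726087
β = √(1 − 1/γ²) = 0.81508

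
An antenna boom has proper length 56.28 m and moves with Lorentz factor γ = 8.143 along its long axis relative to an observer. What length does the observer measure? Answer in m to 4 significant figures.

γ = 8.143 (given)
Length contraction: L = L₀/γ = 56.28/8.143 = 6.911 m

L ≈ 6.911 m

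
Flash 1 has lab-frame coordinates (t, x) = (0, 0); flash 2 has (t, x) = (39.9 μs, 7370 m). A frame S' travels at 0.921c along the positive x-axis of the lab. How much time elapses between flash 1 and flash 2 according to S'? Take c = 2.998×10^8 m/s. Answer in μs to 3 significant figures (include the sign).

γ = 1/√(1 − 0.921²) = 2.5670
Δt' = γ(Δt − vΔx/c²) = 2.5670 × (39.9 μs − 0.921×7370 m / (2.998×10^8 m/s))
= 2.5670 × (17.259 μs) = 44.3 μs

Δt' ≈ 44.3 μs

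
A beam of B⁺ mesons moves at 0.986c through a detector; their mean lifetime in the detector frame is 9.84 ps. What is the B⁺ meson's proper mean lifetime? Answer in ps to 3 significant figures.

τ₀ ≈ 1.64 ps

γ = 1/√(1 − 0.986²) = 5.9972
Proper time: τ₀ = Δt/γ = 9.84/5.9972 = 1.64 ps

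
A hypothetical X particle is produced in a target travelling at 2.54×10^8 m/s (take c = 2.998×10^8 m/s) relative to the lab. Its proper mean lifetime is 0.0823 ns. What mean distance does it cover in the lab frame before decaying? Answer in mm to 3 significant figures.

d ≈ 39.4 mm

β = v/c = 2.54×10^8 / 2.998×10^8 = 0.84723
γ = 1/√(1 − 0.84723²) = 1.8824
Dilated lifetime: Δt = γτ₀ = 1.8824 × 0.0823 ns = 0.15493 ns
d = vΔt = 0.84723c × 0.15493 ns = 2.5400×10^8 m/s × 1.5493×10^-10 s = 39.4 mm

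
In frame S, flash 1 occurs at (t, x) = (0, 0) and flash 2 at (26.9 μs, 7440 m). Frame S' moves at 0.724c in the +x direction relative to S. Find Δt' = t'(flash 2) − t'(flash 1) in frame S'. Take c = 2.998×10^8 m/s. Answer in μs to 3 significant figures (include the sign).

γ = 1/√(1 − 0.724²) = 1.4497
Δt' = γ(Δt − vΔx/c²) = 1.4497 × (26.9 μs − 0.724×7440 m / (2.998×10^8 m/s))
= 1.4497 × (8.9328 μs) = 12.9 μs

Δt' ≈ 12.9 μs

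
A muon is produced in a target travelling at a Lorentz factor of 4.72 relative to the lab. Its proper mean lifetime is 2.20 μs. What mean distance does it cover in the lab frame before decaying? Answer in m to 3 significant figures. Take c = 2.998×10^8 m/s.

β = √(1 − 1/γ²) = √(1 − 1/4.72²) = 0.97730
Dilated lifetime: Δt = γτ₀ = 4.72 × 2.20 μs = 10.384 μs
d = vΔt = 0.97730c × 10.384 μs = 2.9299×10^8 m/s × 1.0384×10^-5 s = 3040 m

d ≈ 3040 m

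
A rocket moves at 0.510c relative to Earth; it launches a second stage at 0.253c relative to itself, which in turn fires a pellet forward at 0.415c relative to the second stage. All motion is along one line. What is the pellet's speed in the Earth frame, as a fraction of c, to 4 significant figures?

Compose boost 2: (0.253 + 0.510)/(1 + 0.253×0.510) = 0.7630/1.12903 = 0.675801
Compose boost 3: (0.415 + 0.675801)/(1 + 0.415×0.675801) = 1.09080/1.28046 = 0.8519

u ≈ 0.8519c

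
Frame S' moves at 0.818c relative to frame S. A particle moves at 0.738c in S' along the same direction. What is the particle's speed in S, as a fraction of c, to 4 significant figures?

u ≈ 0.9703c

Relativistic velocity addition: u = (u' + v)/(1 + u'v/c²)
= (0.738 + 0.818)/(1 + 0.738×0.818) = 1.556/1.60368 = 0.9703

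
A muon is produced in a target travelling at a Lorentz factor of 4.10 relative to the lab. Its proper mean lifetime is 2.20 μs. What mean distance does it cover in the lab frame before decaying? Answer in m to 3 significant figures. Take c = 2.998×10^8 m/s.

β = √(1 − 1/γ²) = √(1 − 1/4.10²) = 0.96980
Dilated lifetime: Δt = γτ₀ = 4.10 × 2.20 μs = 9.0200 μs
d = vΔt = 0.96980c × 9.0200 μs = 2.9075×10^8 m/s × 9.0200×10^-6 s = 2620 m

d ≈ 2620 m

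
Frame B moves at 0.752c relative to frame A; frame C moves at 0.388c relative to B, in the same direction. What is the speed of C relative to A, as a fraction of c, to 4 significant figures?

u ≈ 0.8825c

Compose boost 2: (0.388 + 0.752)/(1 + 0.388×0.752) = 1.140/1.29178 = 0.8825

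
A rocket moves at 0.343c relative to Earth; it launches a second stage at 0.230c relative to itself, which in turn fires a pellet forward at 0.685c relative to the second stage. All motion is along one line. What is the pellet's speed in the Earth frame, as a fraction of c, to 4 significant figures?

Compose boost 2: (0.230 + 0.343)/(1 + 0.230×0.343) = 0.5730/1.07889 = 0.531101
Compose boost 3: (0.685 + 0.531101)/(1 + 0.685×0.531101) = 1.21610/1.36380 = 0.8917

u ≈ 0.8917c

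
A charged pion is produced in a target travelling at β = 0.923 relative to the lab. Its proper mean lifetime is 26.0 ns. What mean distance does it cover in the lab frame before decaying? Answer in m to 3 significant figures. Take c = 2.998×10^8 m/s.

γ = 1/√(1 − 0.923²) = 2.5988
Dilated lifetime: Δt = γτ₀ = 2.5988 × 26.0 ns = 67.568 ns
d = vΔt = 0.923c × 67.568 ns = 2.7672×10^8 m/s × 6.7568×10^-8 s = 18.7 m

d ≈ 18.7 m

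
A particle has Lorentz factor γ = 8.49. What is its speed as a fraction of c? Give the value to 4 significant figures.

β = √(1 − 1/γ²) = √(1 − 1/8.49²) = √(0.986127) = 0.9930

β ≈ 0.9930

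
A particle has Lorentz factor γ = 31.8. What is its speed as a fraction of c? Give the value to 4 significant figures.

β ≈ 0.9995

β = √(1 − 1/γ²) = √(1 − 1/31.8²) = √(0.999011) = 0.9995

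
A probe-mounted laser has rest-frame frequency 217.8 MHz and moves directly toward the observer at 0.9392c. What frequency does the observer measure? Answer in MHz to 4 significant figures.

Relativistic Doppler: f_obs = f_src √((1+β)/(1−β))
= 217.8 × √(1.93920/0.0608000) = 217.8 × 5.64754 = 1230 MHz

f_obs ≈ 1230 MHz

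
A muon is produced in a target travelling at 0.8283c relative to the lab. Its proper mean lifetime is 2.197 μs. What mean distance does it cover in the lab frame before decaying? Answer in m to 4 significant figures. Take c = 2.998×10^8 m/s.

γ = 1/√(1 − 0.8283²) = 1.78481
Dilated lifetime: Δt = γτ₀ = 1.78481 × 2.197 μs = 3.92122 μs
d = vΔt = 0.8283c × 3.92122 μs = 2.48324×10^8 m/s × 3.92122×10^-6 s = 973.7 m

d ≈ 973.7 m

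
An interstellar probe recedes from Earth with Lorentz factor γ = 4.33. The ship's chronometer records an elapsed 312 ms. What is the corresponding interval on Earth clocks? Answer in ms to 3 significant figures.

γ = 4.33 (given)
Time dilation: Δt = γτ₀ = 4.33 × 312 ms = 1350 ms

Δt ≈ 1350 ms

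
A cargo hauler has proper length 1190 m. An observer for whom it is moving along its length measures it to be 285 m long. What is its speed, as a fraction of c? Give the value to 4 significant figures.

γ = L₀/L = 1190/285 = 4.17544
β = √(1 − 1/γ²) = 0.9709

β ≈ 0.9709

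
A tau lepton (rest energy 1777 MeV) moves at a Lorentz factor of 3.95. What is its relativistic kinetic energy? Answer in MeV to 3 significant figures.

γ = 3.95 (given)
K = (γ − 1)m₀c² = (3.95 − 1) × 1777 MeV = 2.9500 × 1777 MeV = 5240 MeV

K ≈ 5240 MeV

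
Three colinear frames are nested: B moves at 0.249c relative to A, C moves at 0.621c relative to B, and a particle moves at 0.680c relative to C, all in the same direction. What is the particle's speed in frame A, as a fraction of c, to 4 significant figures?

Compose boost 2: (0.621 + 0.249)/(1 + 0.621×0.249) = 0.8700/1.15463 = 0.753489
Compose boost 3: (0.680 + 0.753489)/(1 + 0.680×0.753489) = 1.43349/1.51237 = 0.9478

u ≈ 0.9478c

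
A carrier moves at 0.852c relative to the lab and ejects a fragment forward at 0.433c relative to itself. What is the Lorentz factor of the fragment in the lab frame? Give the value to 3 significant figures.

u_lab = (0.433 + 0.852)/(1 + 0.433×0.852) = 1.285/1.36892 = 0.938699
γ = 1/√(1 − 0.938699²) = 2.90

γ ≈ 2.90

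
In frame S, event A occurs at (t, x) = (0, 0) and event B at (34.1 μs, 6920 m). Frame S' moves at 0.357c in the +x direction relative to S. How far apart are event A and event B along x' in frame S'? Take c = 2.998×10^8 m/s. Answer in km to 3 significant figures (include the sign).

γ = 1/√(1 − 0.357²) = 1.0705
Δx' = γ(Δx − vΔt) = 1.0705 × (6920 m − 0.357×(2.998×10^8 m/s)×34.1×10^-6 s)
= 1.0705 × (3270.3 m) = 3.50 km

Δx' ≈ 3.50 km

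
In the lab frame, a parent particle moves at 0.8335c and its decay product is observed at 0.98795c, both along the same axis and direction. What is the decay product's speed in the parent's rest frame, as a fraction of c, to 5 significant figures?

Inverse velocity addition: u' = (u − v)/(1 − uv/c²)
= (0.98795 − 0.8335)/(1 − 0.98795×0.8335) = 0.15445/0.1765437 = 0.87485

u' ≈ 0.87485c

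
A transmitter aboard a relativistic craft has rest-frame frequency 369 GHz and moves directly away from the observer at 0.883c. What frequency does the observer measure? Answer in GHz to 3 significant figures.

Relativistic Doppler: f_obs = f_src √((1−β)/(1+β))
= 369 × √(0.11700/1.8830) = 369 × 0.24927 = 92.0 GHz

f_obs ≈ 92.0 GHz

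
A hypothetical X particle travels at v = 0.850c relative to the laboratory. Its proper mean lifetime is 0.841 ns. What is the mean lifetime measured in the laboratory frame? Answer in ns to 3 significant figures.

Δt ≈ 1.60 ns

γ = 1/√(1 − 0.850²) = 1.8983
Time dilation: Δt = γτ₀ = 1.8983 × 0.841 ns = 1.60 ns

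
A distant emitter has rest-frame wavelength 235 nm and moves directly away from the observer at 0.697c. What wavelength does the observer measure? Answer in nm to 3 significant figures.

Relativistic Doppler: λ_obs = λ_src √((1+β)/(1−β))
= 235 × √(1.6970/0.30300) = 235 × 2.3666 = 556 nm

λ_obs ≈ 556 nm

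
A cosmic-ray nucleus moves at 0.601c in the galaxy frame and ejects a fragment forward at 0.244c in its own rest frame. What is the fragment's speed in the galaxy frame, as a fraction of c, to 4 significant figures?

u ≈ 0.7369c

Compose boost 2: (0.244 + 0.601)/(1 + 0.244×0.601) = 0.8450/1.14664 = 0.7369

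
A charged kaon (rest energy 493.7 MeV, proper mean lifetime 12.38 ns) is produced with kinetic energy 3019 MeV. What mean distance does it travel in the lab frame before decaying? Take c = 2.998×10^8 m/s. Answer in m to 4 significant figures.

γ = 1 + K/(m₀c²) = 1 + 3019/493.7 = 7.11505
β = √(1 − 1/γ²) = 0.990074
Dilated lifetime: γτ₀ = 7.11505 × 12.38 ns = 88.0843 ns
d = βc·γτ₀ = 0.990074 × (2.998×10^8 m/s) × 8.80843×10^-8 s = 26.15 m

d ≈ 26.15 m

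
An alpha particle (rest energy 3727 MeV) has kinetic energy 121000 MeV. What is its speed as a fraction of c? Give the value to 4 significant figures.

γ = 1 + K/(m₀c²) = 1 + 121000/3727 = 33.4658
β = √(1 − 1/γ²) = 0.9996

β ≈ 0.9996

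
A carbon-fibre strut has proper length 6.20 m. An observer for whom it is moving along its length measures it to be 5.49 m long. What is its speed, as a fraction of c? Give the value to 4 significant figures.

γ = L₀/L = 6.20/5.49 = 1.12933
β = √(1 − 1/γ²) = 0.4647

β ≈ 0.4647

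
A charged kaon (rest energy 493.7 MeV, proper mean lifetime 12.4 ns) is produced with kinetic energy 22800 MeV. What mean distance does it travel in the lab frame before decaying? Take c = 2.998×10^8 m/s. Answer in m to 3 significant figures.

d ≈ 175 m

γ = 1 + K/(m₀c²) = 1 + 22800/493.7 = 47.182
β = √(1 − 1/γ²) = 0.99978
Dilated lifetime: γτ₀ = 47.182 × 12.4 ns = 585.06 ns
d = βc·γτ₀ = 0.99978 × (2.998×10^8 m/s) × 5.8506×10^-7 s = 175 m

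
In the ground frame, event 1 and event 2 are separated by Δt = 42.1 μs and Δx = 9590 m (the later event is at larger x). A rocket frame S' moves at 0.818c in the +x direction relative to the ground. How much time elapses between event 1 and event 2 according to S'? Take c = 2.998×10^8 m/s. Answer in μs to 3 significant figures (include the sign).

Δt' ≈ 27.7 μs

γ = 1/√(1 − 0.818²) = 1.7385
Δt' = γ(Δt − vΔx/c²) = 1.7385 × (42.1 μs − 0.818×9590 m / (2.998×10^8 m/s))
= 1.7385 × (15.934 μs) = 27.7 μs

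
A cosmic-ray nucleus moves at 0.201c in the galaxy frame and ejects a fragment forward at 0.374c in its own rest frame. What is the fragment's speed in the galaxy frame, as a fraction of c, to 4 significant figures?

Compose boost 2: (0.374 + 0.201)/(1 + 0.374×0.201) = 0.5750/1.07517 = 0.5348

u ≈ 0.5348c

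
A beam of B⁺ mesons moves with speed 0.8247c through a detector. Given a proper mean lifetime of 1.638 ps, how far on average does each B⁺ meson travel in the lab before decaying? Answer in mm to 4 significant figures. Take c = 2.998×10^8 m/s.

γ = 1/√(1 − 0.8247²) = 1.76813
Dilated lifetime: Δt = γτ₀ = 1.76813 × 1.638 ps = 2.89619 ps
d = vΔt = 0.8247c × 2.89619 ps = 2.47245×10^8 m/s × 2.89619×10^-12 s = 0.7161 mm

d ≈ 0.7161 mm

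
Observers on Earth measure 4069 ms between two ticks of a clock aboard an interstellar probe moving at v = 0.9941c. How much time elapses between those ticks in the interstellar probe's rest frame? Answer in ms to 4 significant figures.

τ₀ ≈ 441.4 ms

γ = 1/√(1 − 0.9941²) = 9.21935
Proper time: τ₀ = Δt/γ = 4069/9.21935 = 441.4 ms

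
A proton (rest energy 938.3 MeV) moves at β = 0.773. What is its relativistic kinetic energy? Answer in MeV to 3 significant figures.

K ≈ 541 MeV

γ = 1/√(1 − 0.773²) = 1.5763
K = (γ − 1)m₀c² = (1.5763 − 1) × 938.3 MeV = 0.57628 × 938.3 MeV = 541 MeV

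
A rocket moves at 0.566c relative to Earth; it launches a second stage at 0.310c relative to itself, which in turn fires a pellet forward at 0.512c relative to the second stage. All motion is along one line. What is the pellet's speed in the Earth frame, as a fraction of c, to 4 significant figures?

Compose boost 2: (0.310 + 0.566)/(1 + 0.310×0.566) = 0.8760/1.17546 = 0.745240
Compose boost 3: (0.512 + 0.745240)/(1 + 0.512×0.745240) = 1.25724/1.38156 = 0.9100

u ≈ 0.9100c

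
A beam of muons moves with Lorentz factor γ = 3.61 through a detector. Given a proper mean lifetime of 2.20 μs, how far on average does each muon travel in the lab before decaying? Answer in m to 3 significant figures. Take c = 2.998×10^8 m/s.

β = √(1 − 1/γ²) = √(1 − 1/3.61²) = 0.96087
Dilated lifetime: Δt = γτ₀ = 3.61 × 2.20 μs = 7.9420 μs
d = vΔt = 0.96087c × 7.9420 μs = 2.8807×10^8 m/s × 7.9420×10^-6 s = 2290 m

d ≈ 2290 m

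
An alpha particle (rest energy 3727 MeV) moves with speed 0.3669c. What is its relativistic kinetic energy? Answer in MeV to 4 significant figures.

K ≈ 279.4 MeV

γ = 1/√(1 − 0.3669²) = 1.07497
K = (γ − 1)m₀c² = (1.07497 − 1) × 3727 MeV = 0.0749678 × 3727 MeV = 279.4 MeV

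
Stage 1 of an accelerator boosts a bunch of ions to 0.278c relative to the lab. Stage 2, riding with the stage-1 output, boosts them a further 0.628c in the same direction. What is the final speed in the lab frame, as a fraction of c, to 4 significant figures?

Compose boost 2: (0.628 + 0.278)/(1 + 0.628×0.278) = 0.9060/1.17458 = 0.7713

u ≈ 0.7713c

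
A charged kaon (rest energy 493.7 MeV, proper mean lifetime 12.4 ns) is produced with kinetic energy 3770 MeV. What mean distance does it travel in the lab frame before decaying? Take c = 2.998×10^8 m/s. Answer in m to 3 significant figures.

γ = 1 + K/(m₀c²) = 1 + 3770/493.7 = 8.6362
β = √(1 − 1/γ²) = 0.99327
Dilated lifetime: γτ₀ = 8.6362 × 12.4 ns = 107.09 ns
d = βc·γτ₀ = 0.99327 × (2.998×10^8 m/s) × 1.0709×10^-7 s = 31.9 m

d ≈ 31.9 m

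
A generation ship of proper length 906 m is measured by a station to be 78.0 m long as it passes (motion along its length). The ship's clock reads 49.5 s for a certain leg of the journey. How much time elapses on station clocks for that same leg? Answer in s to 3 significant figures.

Δt ≈ 575 s

Length contraction ⇒ γ = L₀/L = 906/78.0 = 11.615
Time dilation: Δt = γτ₀ = 11.615 × 49.5 s = 575 s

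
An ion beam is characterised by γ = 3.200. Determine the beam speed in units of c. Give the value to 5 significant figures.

β = √(1 − 1/γ²) = √(1 − 1/3.200²) = √(0.9023438) = 0.94992

β ≈ 0.94992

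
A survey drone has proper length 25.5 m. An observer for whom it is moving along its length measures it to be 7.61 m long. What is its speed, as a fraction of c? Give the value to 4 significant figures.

β ≈ 0.9544

γ = L₀/L = 25.5/7.61 = 3.35085
β = √(1 − 1/γ²) = 0.9544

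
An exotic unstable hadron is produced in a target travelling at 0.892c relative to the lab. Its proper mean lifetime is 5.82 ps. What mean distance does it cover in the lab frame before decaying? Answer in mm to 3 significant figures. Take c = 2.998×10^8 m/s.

d ≈ 3.44 mm

γ = 1/√(1 − 0.892²) = 2.2122
Dilated lifetime: Δt = γτ₀ = 2.2122 × 5.82 ps = 12.875 ps
d = vΔt = 0.892c × 12.875 ps = 2.6742×10^8 m/s × 1.2875×10^-11 s = 3.44 mm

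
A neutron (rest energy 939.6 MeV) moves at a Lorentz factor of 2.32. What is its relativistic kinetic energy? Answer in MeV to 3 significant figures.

K ≈ 1240 MeV

γ = 2.32 (given)
K = (γ − 1)m₀c² = (2.32 − 1) × 939.6 MeV = 1.3200 × 939.6 MeV = 1240 MeV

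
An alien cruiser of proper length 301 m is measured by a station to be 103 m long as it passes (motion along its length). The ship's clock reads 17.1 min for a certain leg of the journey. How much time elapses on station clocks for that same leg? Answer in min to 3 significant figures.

Length contraction ⇒ γ = L₀/L = 301/103 = 2.9223
Time dilation: Δt = γτ₀ = 2.9223 × 17.1 min = 50.0 min

Δt ≈ 50.0 min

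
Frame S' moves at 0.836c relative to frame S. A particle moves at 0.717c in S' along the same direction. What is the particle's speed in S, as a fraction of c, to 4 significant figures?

u ≈ 0.9710c

Relativistic velocity addition: u = (u' + v)/(1 + u'v/c²)
= (0.717 + 0.836)/(1 + 0.717×0.836) = 1.553/1.59941 = 0.9710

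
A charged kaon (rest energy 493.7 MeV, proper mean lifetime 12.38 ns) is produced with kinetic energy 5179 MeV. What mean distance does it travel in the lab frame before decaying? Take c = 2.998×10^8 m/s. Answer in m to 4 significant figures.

γ = 1 + K/(m₀c²) = 1 + 5179/493.7 = 11.4902
β = √(1 − 1/γ²) = 0.996206
Dilated lifetime: γτ₀ = 11.4902 × 12.38 ns = 142.248 ns
d = βc·γτ₀ = 0.996206 × (2.998×10^8 m/s) × 1.42248×10^-7 s = 42.48 m

d ≈ 42.48 m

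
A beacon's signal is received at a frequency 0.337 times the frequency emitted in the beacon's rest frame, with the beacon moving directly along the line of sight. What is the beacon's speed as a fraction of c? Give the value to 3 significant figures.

β ≈ 0.796

f_obs/f_src = √((1−β)/(1+β)) = 0.337  ⇒  (1−β)/(1+β) = 0.11357
β = |1 − D²|/(1 + D²) = |1 − 0.11357|/(1 + 0.11357) = 0.796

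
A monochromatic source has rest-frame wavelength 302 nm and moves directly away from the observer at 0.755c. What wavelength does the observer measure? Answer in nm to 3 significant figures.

λ_obs ≈ 808 nm

Relativistic Doppler: λ_obs = λ_src √((1+β)/(1−β))
= 302 × √(1.7550/0.24500) = 302 × 2.6764 = 808 nm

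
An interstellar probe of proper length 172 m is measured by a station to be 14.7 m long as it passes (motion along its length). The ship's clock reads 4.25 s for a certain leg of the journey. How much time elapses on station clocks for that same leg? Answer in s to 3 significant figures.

Δt ≈ 49.7 s

Length contraction ⇒ γ = L₀/L = 172/14.7 = 11.701
Time dilation: Δt = γτ₀ = 11.701 × 4.25 s = 49.7 s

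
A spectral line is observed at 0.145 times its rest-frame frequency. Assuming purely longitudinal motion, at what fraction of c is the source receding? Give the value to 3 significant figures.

f_obs/f_src = √((1−β)/(1+β)) = 0.145  ⇒  (1−β)/(1+β) = 0.021025
β = |1 − D²|/(1 + D²) = |1 − 0.021025|/(1 + 0.021025) = 0.959

β ≈ 0.959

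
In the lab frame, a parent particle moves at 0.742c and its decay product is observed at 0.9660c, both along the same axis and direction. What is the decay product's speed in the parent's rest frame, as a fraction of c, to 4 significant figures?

u' ≈ 0.7909c

Inverse velocity addition: u' = (u − v)/(1 − uv/c²)
= (0.9660 − 0.742)/(1 − 0.9660×0.742) = 0.2240/0.283228 = 0.7909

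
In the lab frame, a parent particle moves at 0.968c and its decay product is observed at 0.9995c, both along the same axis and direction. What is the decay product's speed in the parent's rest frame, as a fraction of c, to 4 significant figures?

u' ≈ 0.9697c

Inverse velocity addition: u' = (u − v)/(1 − uv/c²)
= (0.9995 − 0.968)/(1 − 0.9995×0.968) = 0.03150/0.0324840 = 0.9697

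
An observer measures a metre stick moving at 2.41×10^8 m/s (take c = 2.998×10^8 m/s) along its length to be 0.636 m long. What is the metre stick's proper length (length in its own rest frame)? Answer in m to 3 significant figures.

β = v/c = 2.41×10^8 / 2.998×10^8 = 0.80387
γ = 1/√(1 − 0.80387²) = 1.6812
L₀ = γL = 1.6812 × 0.636 = 1.07 m

L₀ ≈ 1.07 m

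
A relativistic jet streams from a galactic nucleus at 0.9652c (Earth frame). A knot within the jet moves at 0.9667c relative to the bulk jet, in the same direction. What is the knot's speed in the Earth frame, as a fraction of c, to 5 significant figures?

u ≈ 0.99940c

Relativistic velocity addition: u = (u' + v)/(1 + u'v/c²)
= (0.9667 + 0.9652)/(1 + 0.9667×0.9652) = 1.9319/1.933059 = 0.99940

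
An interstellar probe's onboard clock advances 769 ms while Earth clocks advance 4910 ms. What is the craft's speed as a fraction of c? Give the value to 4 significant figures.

β ≈ 0.9877

γ = Δt/τ₀ = 4910/769 = 6.38492
β = √(1 − 1/γ²) = √(1 − 1/6.38492²) = 0.9877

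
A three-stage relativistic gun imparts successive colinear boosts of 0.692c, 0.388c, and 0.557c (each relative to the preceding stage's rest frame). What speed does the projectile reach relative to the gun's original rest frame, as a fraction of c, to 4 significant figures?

Compose boost 2: (0.388 + 0.692)/(1 + 0.388×0.692) = 1.080/1.26850 = 0.851402
Compose boost 3: (0.557 + 0.851402)/(1 + 0.557×0.851402) = 1.40840/1.47423 = 0.9553

u ≈ 0.9553c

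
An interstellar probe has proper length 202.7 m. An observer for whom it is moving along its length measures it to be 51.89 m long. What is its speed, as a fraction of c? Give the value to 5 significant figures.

β ≈ 0.96668

γ = L₀/L = 202.7/51.89 = 3.906340
β = √(1 − 1/γ²) = 0.96668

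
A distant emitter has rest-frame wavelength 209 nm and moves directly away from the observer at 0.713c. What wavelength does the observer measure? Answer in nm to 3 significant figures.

λ_obs ≈ 511 nm

Relativistic Doppler: λ_obs = λ_src √((1+β)/(1−β))
= 209 × √(1.7130/0.28700) = 209 × 2.4431 = 511 nm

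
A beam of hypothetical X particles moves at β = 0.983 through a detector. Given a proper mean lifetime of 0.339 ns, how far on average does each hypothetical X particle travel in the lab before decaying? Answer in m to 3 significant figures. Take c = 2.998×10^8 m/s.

d ≈ 0.544 m

γ = 1/√(1 − 0.983²) = 5.4465
Dilated lifetime: Δt = γτ₀ = 5.4465 × 0.339 ns = 1.8463 ns
d = vΔt = 0.983c × 1.8463 ns = 2.9470×10^8 m/s × 1.8463×10^-9 s = 0.544 m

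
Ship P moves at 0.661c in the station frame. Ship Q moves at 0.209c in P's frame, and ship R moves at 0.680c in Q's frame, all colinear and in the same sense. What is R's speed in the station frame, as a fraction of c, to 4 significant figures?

Compose boost 2: (0.209 + 0.661)/(1 + 0.209×0.661) = 0.8700/1.13815 = 0.764399
Compose boost 3: (0.680 + 0.764399)/(1 + 0.680×0.764399) = 1.44440/1.51979 = 0.9504

u ≈ 0.9504c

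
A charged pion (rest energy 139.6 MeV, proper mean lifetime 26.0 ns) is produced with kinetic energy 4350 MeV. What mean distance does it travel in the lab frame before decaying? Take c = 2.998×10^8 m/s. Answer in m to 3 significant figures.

d ≈ 251 m

γ = 1 + K/(m₀c²) = 1 + 4350/139.6 = 32.160
β = √(1 − 1/γ²) = 0.99952
Dilated lifetime: γτ₀ = 32.160 × 26.0 ns = 836.17 ns
d = βc·γτ₀ = 0.99952 × (2.998×10^8 m/s) × 8.3617×10^-7 s = 251 m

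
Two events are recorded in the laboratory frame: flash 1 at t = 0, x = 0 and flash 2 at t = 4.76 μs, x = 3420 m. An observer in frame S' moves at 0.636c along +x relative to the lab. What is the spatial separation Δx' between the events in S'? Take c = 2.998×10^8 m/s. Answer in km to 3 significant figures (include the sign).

Δx' ≈ 3.26 km

γ = 1/√(1 − 0.636²) = 1.2959
Δx' = γ(Δx − vΔt) = 1.2959 × (3420 m − 0.636×(2.998×10^8 m/s)×4.76×10^-6 s)
= 1.2959 × (2512.4 m) = 3.26 km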